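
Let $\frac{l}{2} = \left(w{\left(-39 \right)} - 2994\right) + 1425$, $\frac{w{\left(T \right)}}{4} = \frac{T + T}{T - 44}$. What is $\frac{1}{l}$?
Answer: $- \frac{83}{259830} \approx -0.00031944$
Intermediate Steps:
$w{\left(T \right)} = \frac{8 T}{-44 + T}$ ($w{\left(T \right)} = 4 \frac{T + T}{T - 44} = 4 \frac{2 T}{-44 + T} = \frac{8 T}{-44 + T}$)
$l = - \frac{259830}{83}$ ($l = 2 \left(\left(8 \left(-39\right) \frac{1}{-44 - 39} - 2994\right) + 1425\right) = 2 \left(\left(8 \left(-39\right) \frac{1}{-83} - 2994\right) + 1425\right) = 2 \left(\left(8 \left(-39\right) \left(- \frac{1}{83}\right) - 2994\right) + 1425\right) = 2 \left(\left(\frac{312}{83} - 2994\right) + 1425\right) = 2 \left(- \frac{248190}{83} + 1425\right) = 2 \left(- \frac{129915}{83}\right) = - \frac{259830}{83} \approx -3130.5$)
$\frac{1}{l} = \frac{1}{- \frac{259830}{83}} = - \frac{83}{259830}$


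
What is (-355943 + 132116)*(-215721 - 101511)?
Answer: 71005086864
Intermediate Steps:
(-355943 + 132116)*(-215721 - 101511) = -223827*(-317232) = 71005086864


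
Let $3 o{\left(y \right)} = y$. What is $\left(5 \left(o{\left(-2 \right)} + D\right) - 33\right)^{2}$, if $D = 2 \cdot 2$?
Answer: $\frac{2401}{9} \approx 266.78$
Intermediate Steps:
$o{\left(y \right)} = \frac{y}{3}$
$D = 4$
$\left(5 \left(o{\left(-2 \right)} + D\right) - 33\right)^{2} = \left(5 \left(\frac{1}{3} \left(-2\right) + 4\right) - 33\right)^{2} = \left(5 \left(- \frac{2}{3} + 4\right) - 33\right)^{2} = \left(5 \cdot \frac{10}{3} - 33\right)^{2} = \left(\frac{50}{3} - 33\right)^{2} = \left(- \frac{49}{3}\right)^{2} = \frac{2401}{9}$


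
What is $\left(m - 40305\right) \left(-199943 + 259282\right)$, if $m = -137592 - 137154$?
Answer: $-18694811289$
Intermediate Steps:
$m = -274746$ ($m = -137592 - 137154 = -274746$)
$\left(m - 40305\right) \left(-199943 + 259282\right) = \left(-274746 - 40305\right) \left(-199943 + 259282\right) = \left(-315051\right) 59339 = -18694811289$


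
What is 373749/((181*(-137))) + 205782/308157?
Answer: -36690198113/2547123043 ≈ -14.405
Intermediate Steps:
373749/((181*(-137))) + 205782/308157 = 373749/(-24797) + 205782*(1/308157) = 373749*(-1/24797) + 68594/102719 = -373749/24797 + 68594/102719 = -36690198113/2547123043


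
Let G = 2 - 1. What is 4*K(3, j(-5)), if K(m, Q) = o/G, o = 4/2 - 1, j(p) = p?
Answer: 4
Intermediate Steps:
G = 1
o = 1 (o = 4*(½) - 1 = 2 - 1 = 1)
K(m, Q) = 1 (K(m, Q) = 1/1 = 1*1 = 1)
4*K(3, j(-5)) = 4*1 = 4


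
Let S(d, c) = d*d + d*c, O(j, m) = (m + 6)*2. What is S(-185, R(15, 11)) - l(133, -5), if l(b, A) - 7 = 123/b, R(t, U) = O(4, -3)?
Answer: 4403241/133 ≈ 33107.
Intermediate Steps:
O(j, m) = 12 + 2*m (O(j, m) = (6 + m)*2 = 12 + 2*m)
R(t, U) = 6 (R(t, U) = 12 + 2*(-3) = 12 - 6 = 6)
l(b, A) = 7 + 123/b
S(d, c) = d² + c*d
S(-185, R(15, 11)) - l(133, -5) = -185*(6 - 185) - (7 + 123/133) = -185*(-179) - (7 + 123*(1/133)) = 33115 - (7 + 123/133) = 33115 - 1*1054/133 = 33115 - 1054/133 = 4403241/133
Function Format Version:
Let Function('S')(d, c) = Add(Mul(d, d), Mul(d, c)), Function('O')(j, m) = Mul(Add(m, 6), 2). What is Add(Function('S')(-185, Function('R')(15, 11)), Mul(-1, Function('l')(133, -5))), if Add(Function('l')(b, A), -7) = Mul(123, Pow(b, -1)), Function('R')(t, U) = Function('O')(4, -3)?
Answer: Rational(4403241, 133) ≈ 33107.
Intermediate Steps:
Function('O')(j, m) = Add(12, Mul(2, m)) (Function('O')(j, m) = Mul(Add(6, m), 2) = Add(12, Mul(2, m)))
Function('R')(t, U) = 6 (Function('R')(t, U) = Add(12, Mul(2, -3)) = Add(12, -6) = 6)
Function('l')(b, A) = Add(7, Mul(123, Pow(b, -1)))
Function('S')(d, c) = Add(Pow(d, 2), Mul(c, d))
Add(Function('S')(-185, Function('R')(15, 11)), Mul(-1, Function('l')(133, -5))) = Add(Mul(-185, Add(6, -185)), Mul(-1, Add(7, Mul(123, Pow(133, -1))))) = Add(Mul(-185, -179), Mul(-1, Add(7, Mul(123, Rational(1, 133))))) = Add(33115, Mul(-1, Add(7, Rational(123, 133)))) = Add(33115, Mul(-1, Rational(1054, 133))) = Add(33115, Rational(-1054, 133)) = Rational(4403241, 133)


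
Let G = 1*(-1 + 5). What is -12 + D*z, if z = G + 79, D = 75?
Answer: 6213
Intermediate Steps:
G = 4 (G = 1*4 = 4)
z = 83 (z = 4 + 79 = 83)
-12 + D*z = -12 + 75*83 = -12 + 6225 = 6213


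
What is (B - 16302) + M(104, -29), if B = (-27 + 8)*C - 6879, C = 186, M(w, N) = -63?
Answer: -26778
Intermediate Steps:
B = -10413 (B = (-27 + 8)*186 - 6879 = -19*186 - 6879 = -3534 - 6879 = -10413)
(B - 16302) + M(104, -29) = (-10413 - 16302) - 63 = -26715 - 63 = -26778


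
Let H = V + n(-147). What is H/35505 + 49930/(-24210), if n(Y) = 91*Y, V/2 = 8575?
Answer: -18682448/9550845 ≈ -1.9561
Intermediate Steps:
V = 17150 (V = 2*8575 = 17150)
H = 3773 (H = 17150 + 91*(-147) = 17150 - 13377 = 3773)
H/35505 + 49930/(-24210) = 3773/35505 + 49930/(-24210) = 3773*(1/35505) + 49930*(-1/24210) = 3773/35505 - 4993/2421 = -18682448/9550845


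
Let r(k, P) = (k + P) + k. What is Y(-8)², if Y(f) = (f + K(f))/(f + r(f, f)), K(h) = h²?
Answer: 49/16 ≈ 3.0625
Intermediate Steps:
r(k, P) = P + 2*k (r(k, P) = (P + k) + k = P + 2*k)
Y(f) = (f + f²)/(4*f) (Y(f) = (f + f²)/(f + (f + 2*f)) = (f + f²)/(f + 3*f) = (f + f²)/((4*f)) = (f + f²)*(1/(4*f)) = (f + f²)/(4*f))
Y(-8)² = (¼ + (¼)*(-8))² = (¼ - 2)² = (-7/4)² = 49/16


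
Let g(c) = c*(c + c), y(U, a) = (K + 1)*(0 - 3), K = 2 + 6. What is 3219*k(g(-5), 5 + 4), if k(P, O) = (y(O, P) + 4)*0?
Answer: 0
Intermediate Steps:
K = 8
y(U, a) = -27 (y(U, a) = (8 + 1)*(0 - 3) = 9*(-3) = -27)
g(c) = 2*c² (g(c) = c*(2*c) = 2*c²)
k(P, O) = 0 (k(P, O) = (-27 + 4)*0 = -23*0 = 0)
3219*k(g(-5), 5 + 4) = 3219*0 = 0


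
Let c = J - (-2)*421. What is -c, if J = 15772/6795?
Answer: -5737162/6795 ≈ -844.32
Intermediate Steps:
J = 15772/6795 (J = 15772*(1/6795) = 15772/6795 ≈ 2.3211)
c = 5737162/6795 (c = 15772/6795 - (-2)*421 = 15772/6795 - 1*(-842) = 15772/6795 + 842 = 5737162/6795 ≈ 844.32)
-c = -1*5737162/6795 = -5737162/6795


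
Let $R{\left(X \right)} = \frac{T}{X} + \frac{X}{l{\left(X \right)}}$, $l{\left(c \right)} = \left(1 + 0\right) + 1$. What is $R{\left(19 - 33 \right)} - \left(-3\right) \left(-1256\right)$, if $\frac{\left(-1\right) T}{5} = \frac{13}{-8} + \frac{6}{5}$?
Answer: $- \frac{422817}{112} \approx -3775.2$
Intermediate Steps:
$l{\left(c \right)} = 2$ ($l{\left(c \right)} = 1 + 1 = 2$)
$T = \frac{17}{8}$ ($T = - 5 \left(\frac{13}{-8} + \frac{6}{5}\right) = - 5 \left(13 \left(- \frac{1}{8}\right) + 6 \cdot \frac{1}{5}\right) = - 5 \left(- \frac{13}{8} + \frac{6}{5}\right) = \left(-5\right) \left(- \frac{17}{40}\right) = \frac{17}{8} \approx 2.125$)
$R{\left(X \right)} = \frac{X}{2} + \frac{17}{8 X}$ ($R{\left(X \right)} = \frac{17}{8 X} + \frac{X}{2} = \frac{X}{2} + \frac{17}{8 X}$)
$R{\left(19 - 33 \right)} - \left(-3\right) \left(-1256\right) = \left(\frac{19 - 33}{2} + \frac{17}{8 \left(19 - 33\right)}\right) - \left(-3\right) \left(-1256\right) = \left(\frac{19 - 33}{2} + \frac{17}{8 \left(19 - 33\right)}\right) - 3768 = \left(\frac{1}{2} \left(-14\right) + \frac{17}{8 \left(-14\right)}\right) - 3768 = \left(-7 + \frac{17}{8} \left(- \frac{1}{14}\right)\right) - 3768 = \left(-7 - \frac{17}{112}\right) - 3768 = - \frac{801}{112} - 3768 = - \frac{422817}{112}$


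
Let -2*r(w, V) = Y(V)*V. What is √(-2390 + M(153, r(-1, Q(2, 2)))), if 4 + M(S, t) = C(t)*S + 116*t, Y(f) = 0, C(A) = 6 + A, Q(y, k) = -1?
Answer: 6*I*√41 ≈ 38.419*I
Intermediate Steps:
r(w, V) = 0 (r(w, V) = -0*V = -½*0 = 0)
M(S, t) = -4 + 116*t + S*(6 + t) (M(S, t) = -4 + ((6 + t)*S + 116*t) = -4 + (S*(6 + t) + 116*t) = -4 + (116*t + S*(6 + t)) = -4 + 116*t + S*(6 + t))
√(-2390 + M(153, r(-1, Q(2, 2)))) = √(-2390 + (-4 + 116*0 + 153*(6 + 0))) = √(-2390 + (-4 + 0 + 153*6)) = √(-2390 + (-4 + 0 + 918)) = √(-2390 + 914) = √(-1476) = 6*I*√41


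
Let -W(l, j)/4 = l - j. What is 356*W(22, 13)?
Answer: -12816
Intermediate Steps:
W(l, j) = -4*l + 4*j (W(l, j) = -4*(l - j) = -4*l + 4*j)
356*W(22, 13) = 356*(-4*22 + 4*13) = 356*(-88 + 52) = 356*(-36) = -12816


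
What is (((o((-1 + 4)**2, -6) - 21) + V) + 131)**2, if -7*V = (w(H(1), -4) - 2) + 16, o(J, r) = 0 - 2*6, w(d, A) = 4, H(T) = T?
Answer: 446224/49 ≈ 9106.6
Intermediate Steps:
o(J, r) = -12 (o(J, r) = 0 - 12 = -12)
V = -18/7 (V = -((4 - 2) + 16)/7 = -(2 + 16)/7 = -1/7*18 = -18/7 ≈ -2.5714)
(((o((-1 + 4)**2, -6) - 21) + V) + 131)**2 = (((-12 - 21) - 18/7) + 131)**2 = ((-33 - 18/7) + 131)**2 = (-249/7 + 131)**2 = (668/7)**2 = 446224/49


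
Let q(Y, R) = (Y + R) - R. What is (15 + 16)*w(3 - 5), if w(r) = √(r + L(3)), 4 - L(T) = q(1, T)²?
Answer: 31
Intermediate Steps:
q(Y, R) = Y (q(Y, R) = (R + Y) - R = Y)
L(T) = 3 (L(T) = 4 - 1*1² = 4 - 1*1 = 4 - 1 = 3)
w(r) = √(3 + r) (w(r) = √(r + 3) = √(3 + r))
(15 + 16)*w(3 - 5) = (15 + 16)*√(3 + (3 - 5)) = 31*√(3 - 2) = 31*√1 = 31*1 = 31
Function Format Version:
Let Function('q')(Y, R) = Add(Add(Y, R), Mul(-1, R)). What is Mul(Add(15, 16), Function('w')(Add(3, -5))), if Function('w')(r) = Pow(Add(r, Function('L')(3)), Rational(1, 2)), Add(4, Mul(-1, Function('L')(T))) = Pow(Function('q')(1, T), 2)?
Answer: 31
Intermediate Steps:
Function('q')(Y, R) = Y (Function('q')(Y, R) = Add(Add(R, Y), Mul(-1, R)) = Y)
Function('L')(T) = 3 (Function('L')(T) = Add(4, Mul(-1, Pow(1, 2))) = Add(4, Mul(-1, 1)) = Add(4, -1) = 3)
Function('w')(r) = Pow(Add(3, r), Rational(1, 2)) (Function('w')(r) = Pow(Add(r, 3), Rational(1, 2)) = Pow(Add(3, r), Rational(1, 2)))
Mul(Add(15, 16), Function('w')(Add(3, -5))) = Mul(Add(15, 16), Pow(Add(3, Add(3, -5)), Rational(1, 2))) = Mul(31, Pow(Add(3, -2), Rational(1, 2))) = Mul(31, Pow(1, Rational(1, 2))) = Mul(31, 1) = 31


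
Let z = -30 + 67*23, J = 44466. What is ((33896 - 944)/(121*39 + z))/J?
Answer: 2746/23085265 ≈ 0.00011895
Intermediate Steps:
z = 1511 (z = -30 + 1541 = 1511)
((33896 - 944)/(121*39 + z))/J = ((33896 - 944)/(121*39 + 1511))/44466 = (32952/(4719 + 1511))*(1/44466) = (32952/6230)*(1/44466) = (32952*(1/6230))*(1/44466) = (16476/3115)*(1/44466) = 2746/23085265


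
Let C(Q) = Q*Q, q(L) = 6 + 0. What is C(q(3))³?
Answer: 46656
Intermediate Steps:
q(L) = 6
C(Q) = Q²
C(q(3))³ = (6²)³ = 36³ = 46656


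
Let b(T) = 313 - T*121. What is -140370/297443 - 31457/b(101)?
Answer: 7685138491/3541951244 ≈ 2.1697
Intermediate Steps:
b(T) = 313 - 121*T
-140370/297443 - 31457/b(101) = -140370/297443 - 31457/(313 - 121*101) = -140370*1/297443 - 31457/(313 - 12221) = -140370/297443 - 31457/(-11908) = -140370/297443 - 31457*(-1/11908) = -140370/297443 + 31457/11908 = 7685138491/3541951244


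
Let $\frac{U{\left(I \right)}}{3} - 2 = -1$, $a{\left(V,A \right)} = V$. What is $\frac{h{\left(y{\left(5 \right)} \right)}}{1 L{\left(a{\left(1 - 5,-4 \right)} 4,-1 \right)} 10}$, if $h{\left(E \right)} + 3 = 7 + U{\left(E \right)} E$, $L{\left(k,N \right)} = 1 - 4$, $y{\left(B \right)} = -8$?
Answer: $\frac{2}{3} \approx 0.66667$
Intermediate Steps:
$U{\left(I \right)} = 3$ ($U{\left(I \right)} = 6 + 3 \left(-1\right) = 6 - 3 = 3$)
$L{\left(k,N \right)} = -3$
$h{\left(E \right)} = 4 + 3 E$ ($h{\left(E \right)} = -3 + \left(7 + 3 E\right) = 4 + 3 E$)
$\frac{h{\left(y{\left(5 \right)} \right)}}{1 L{\left(a{\left(1 - 5,-4 \right)} 4,-1 \right)} 10} = \frac{4 + 3 \left(-8\right)}{1 \left(-3\right) 10} = \frac{4 - 24}{\left(-3\right) 10} = - \frac{20}{-30} = \left(-20\right) \left(- \frac{1}{30}\right) = \frac{2}{3}$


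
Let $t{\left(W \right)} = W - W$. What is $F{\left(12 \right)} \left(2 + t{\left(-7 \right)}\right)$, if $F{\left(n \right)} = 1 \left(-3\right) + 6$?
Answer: $6$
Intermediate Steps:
$t{\left(W \right)} = 0$
$F{\left(n \right)} = 3$ ($F{\left(n \right)} = -3 + 6 = 3$)
$F{\left(12 \right)} \left(2 + t{\left(-7 \right)}\right) = 3 \left(2 + 0\right) = 3 \cdot 2 = 6$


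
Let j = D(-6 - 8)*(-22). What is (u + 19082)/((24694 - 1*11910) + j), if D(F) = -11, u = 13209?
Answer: 32291/13026 ≈ 2.4790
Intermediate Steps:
j = 242 (j = -11*(-22) = 242)
(u + 19082)/((24694 - 1*11910) + j) = (13209 + 19082)/((24694 - 1*11910) + 242) = 32291/((24694 - 11910) + 242) = 32291/(12784 + 242) = 32291/13026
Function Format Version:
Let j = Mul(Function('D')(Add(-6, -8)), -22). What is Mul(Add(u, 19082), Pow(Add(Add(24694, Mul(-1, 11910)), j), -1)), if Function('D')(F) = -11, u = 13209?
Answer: Rational(32291, 13026) ≈ 2.4790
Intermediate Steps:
j = 242 (j = Mul(-11, -22) = 242)
Mul(Add(u, 19082), Pow(Add(Add(24694, Mul(-1, 11910)), j), -1)) = Mul(Add(13209, 19082), Pow(Add(Add(24694, Mul(-1, 11910)), 242), -1)) = Mul(32291, Pow(Add(Add(24694, -11910), 242), -1)) = Mul(32291, Pow(Add(12784, 242), -1)) = Mul(32291, Pow(13026, -1)) = Mul(32291, Rational(1, 13026)) = Rational(32291, 13026)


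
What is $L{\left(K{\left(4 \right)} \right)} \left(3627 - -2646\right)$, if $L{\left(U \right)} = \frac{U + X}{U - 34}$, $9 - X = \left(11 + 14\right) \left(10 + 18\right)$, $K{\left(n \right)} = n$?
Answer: $\frac{1436517}{10} \approx 1.4365 \cdot 10^{5}$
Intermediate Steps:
$X = -691$ ($X = 9 - \left(11 + 14\right) \left(10 + 18\right) = 9 - 25 \cdot 28 = 9 - 700 = -691$)
$L{\left(U \right)} = \frac{-691 + U}{-34 + U}$ ($L{\left(U \right)} = \frac{U - 691}{U - 34} = \frac{-691 + U}{-34 + U}$)
$L{\left(K{\left(4 \right)} \right)} \left(3627 - -2646\right) = \frac{-691 + 4}{-34 + 4} \left(3627 - -2646\right) = \frac{1}{-30} \left(-687\right) \left(3627 + 2646\right) = \left(- \frac{1}{30}\right) \left(-687\right) 6273 = \frac{229}{10} \cdot 6273 = \frac{1436517}{10}$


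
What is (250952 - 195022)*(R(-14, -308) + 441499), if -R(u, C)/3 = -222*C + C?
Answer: 13271909350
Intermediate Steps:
R(u, C) = 663*C (R(u, C) = -3*(-222*C + C) = -(-663)*C = 663*C)
(250952 - 195022)*(R(-14, -308) + 441499) = (250952 - 195022)*(663*(-308) + 441499) = 55930*(-204204 + 441499) = 55930*237295 = 13271909350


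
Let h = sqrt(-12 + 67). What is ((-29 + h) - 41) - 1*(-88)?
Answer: 18 + sqrt(55) ≈ 25.416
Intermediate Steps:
h = sqrt(55) ≈ 7.4162
((-29 + h) - 41) - 1*(-88) = ((-29 + sqrt(55)) - 41) - 1*(-88) = (-70 + sqrt(55)) + 88 = 18 + sqrt(55)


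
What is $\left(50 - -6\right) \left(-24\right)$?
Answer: $-1344$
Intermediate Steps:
$\left(50 - -6\right) \left(-24\right) = \left(50 + 6\right) \left(-24\right) = 56 \left(-24\right) = -1344$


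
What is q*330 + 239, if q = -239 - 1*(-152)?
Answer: -28471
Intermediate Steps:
q = -87 (q = -239 + 152 = -87)
q*330 + 239 = -87*330 + 239 = -28710 + 239 = -28471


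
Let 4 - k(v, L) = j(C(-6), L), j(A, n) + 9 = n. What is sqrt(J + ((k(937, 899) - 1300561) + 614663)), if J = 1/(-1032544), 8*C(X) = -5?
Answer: I*sqrt(45763298632805398)/258136 ≈ 828.72*I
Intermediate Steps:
C(X) = -5/8 (C(X) = (1/8)*(-5) = -5/8)
j(A, n) = -9 + n
k(v, L) = 13 - L (k(v, L) = 4 - (-9 + L) = 4 + (9 - L) = 13 - L)
J = -1/1032544 ≈ -9.6848e-7
sqrt(J + ((k(937, 899) - 1300561) + 614663)) = sqrt(-1/1032544 + (((13 - 1*899) - 1300561) + 614663)) = sqrt(-1/1032544 + (((13 - 899) - 1300561) + 614663)) = sqrt(-1/1032544 + ((-886 - 1300561) + 614663)) = sqrt(-1/1032544 + (-1301447 + 614663)) = sqrt(-1/1032544 - 686784) = sqrt(-709134698497/1032544) = I*sqrt(45763298632805398)/258136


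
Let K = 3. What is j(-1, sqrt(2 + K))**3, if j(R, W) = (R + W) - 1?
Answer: -38 + 17*sqrt(5) ≈ 0.013156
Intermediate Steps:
j(R, W) = -1 + R + W
j(-1, sqrt(2 + K))**3 = (-1 - 1 + sqrt(2 + 3))**3 = (-1 - 1 + sqrt(5))**3 = (-2 + sqrt(5))**3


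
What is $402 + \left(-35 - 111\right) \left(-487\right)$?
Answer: $71504$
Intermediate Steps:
$402 + \left(-35 - 111\right) \left(-487\right) = 402 - -71102 = 402 + 71102 = 71504$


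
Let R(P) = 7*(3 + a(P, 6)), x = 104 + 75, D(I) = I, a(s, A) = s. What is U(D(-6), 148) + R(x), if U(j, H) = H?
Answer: 1422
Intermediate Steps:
x = 179
R(P) = 21 + 7*P (R(P) = 7*(3 + P) = 21 + 7*P)
U(D(-6), 148) + R(x) = 148 + (21 + 7*179) = 148 + (21 + 1253) = 148 + 1274 = 1422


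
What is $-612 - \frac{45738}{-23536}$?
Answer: $- \frac{7179147}{11768} \approx -610.06$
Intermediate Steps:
$-612 - \frac{45738}{-23536} = -612 - 45738 \left(- \frac{1}{23536}\right) = -612 - - \frac{22869}{11768} = -612 + \frac{22869}{11768} = - \frac{7179147}{11768}$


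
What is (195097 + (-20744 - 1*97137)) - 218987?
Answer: -141771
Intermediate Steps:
(195097 + (-20744 - 1*97137)) - 218987 = (195097 + (-20744 - 97137)) - 218987 = (195097 - 117881) - 218987 = 77216 - 218987 = -141771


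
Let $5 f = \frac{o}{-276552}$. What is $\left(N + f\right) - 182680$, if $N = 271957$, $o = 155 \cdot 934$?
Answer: $\frac{12344851975}{138276} \approx 89277.0$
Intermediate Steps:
$o = 144770$
$f = - \frac{14477}{138276}$ ($f = \frac{144770 \frac{1}{-276552}}{5} = \frac{144770 \left(- \frac{1}{276552}\right)}{5} = \frac{1}{5} \left(- \frac{72385}{138276}\right) = - \frac{14477}{138276} \approx -0.1047$)
$\left(N + f\right) - 182680 = \left(271957 - \frac{14477}{138276}\right) - 182680 = \frac{37605111655}{138276} - 182680 = \frac{12344851975}{138276}$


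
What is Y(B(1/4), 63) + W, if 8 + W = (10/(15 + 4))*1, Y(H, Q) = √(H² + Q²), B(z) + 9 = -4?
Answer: -142/19 + √4138 ≈ 56.854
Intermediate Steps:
B(z) = -13 (B(z) = -9 - 4 = -13)
W = -142/19 (W = -8 + (10/(15 + 4))*1 = -8 + (10/19)*1 = -8 + 10/19 = -142/19 ≈ -7.4737)
Y(B(1/4), 63) + W = √((-13)² + 63²) - 142/19 = √(169 + 3969) - 142/19 = √4138 - 142/19 = -142/19 + √4138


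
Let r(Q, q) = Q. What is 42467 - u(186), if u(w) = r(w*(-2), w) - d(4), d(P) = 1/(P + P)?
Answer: 342713/8 ≈ 42839.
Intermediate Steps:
d(P) = 1/(2*P)
u(w) = -1/8 - 2*w (u(w) = w*(-2) - 1/(2*4) = -2*w - 1/(2*4) = -2*w - 1*1/8 = -2*w - 1/8 = -1/8 - 2*w)
42467 - u(186) = 42467 - (-1/8 - 2*186) = 42467 - (-1/8 - 372) = 42467 - 1*(-2977/8) = 42467 + 2977/8 = 342713/8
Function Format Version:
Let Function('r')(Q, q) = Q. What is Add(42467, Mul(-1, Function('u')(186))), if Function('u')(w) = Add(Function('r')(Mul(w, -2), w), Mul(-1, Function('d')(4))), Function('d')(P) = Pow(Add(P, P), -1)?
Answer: Rational(342713, 8) ≈ 42839.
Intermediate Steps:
Function('d')(P) = Mul(Rational(1, 2), Pow(P, -1)) (Function('d')(P) = Pow(Mul(2, P), -1) = Mul(Rational(1, 2), Pow(P, -1)))
Function('u')(w) = Add(Rational(-1, 8), Mul(-2, w)) (Function('u')(w) = Add(Mul(w, -2), Mul(-1, Mul(Rational(1, 2), Pow(4, -1)))) = Add(Mul(-2, w), Mul(-1, Mul(Rational(1, 2), Rational(1, 4)))) = Add(Mul(-2, w), Mul(-1, Rational(1, 8))) = Add(Mul(-2, w), Rational(-1, 8)) = Add(Rational(-1, 8), Mul(-2, w)))
Add(42467, Mul(-1, Function('u')(186))) = Add(42467, Mul(-1, Add(Rational(-1, 8), Mul(-2, 186)))) = Add(42467, Mul(-1, Add(Rational(-1, 8), -372))) = Add(42467, Mul(-1, Rational(-2977, 8))) = Add(42467, Rational(2977, 8)) = Rational(342713, 8)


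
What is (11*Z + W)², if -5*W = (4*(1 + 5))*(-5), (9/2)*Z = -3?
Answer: 2500/9 ≈ 277.78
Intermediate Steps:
Z = -⅔ (Z = (2/9)*(-3) = -⅔ ≈ -0.66667)
W = 24 (W = -4*(1 + 5)*(-5)/5 = -4*6*(-5)/5 = -24*(-5)/5 = -⅕*(-120) = 24)
(11*Z + W)² = (11*(-⅔) + 24)² = (-22/3 + 24)² = (50/3)² = 2500/9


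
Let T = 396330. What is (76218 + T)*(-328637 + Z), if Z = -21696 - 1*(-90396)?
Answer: -122832709476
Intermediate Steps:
Z = 68700 (Z = -21696 + 90396 = 68700)
(76218 + T)*(-328637 + Z) = (76218 + 396330)*(-328637 + 68700) = 472548*(-259937) = -122832709476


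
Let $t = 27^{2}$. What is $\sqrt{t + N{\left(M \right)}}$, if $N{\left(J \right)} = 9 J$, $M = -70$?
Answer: $3 \sqrt{11} \approx 9.9499$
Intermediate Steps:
$t = 729$
$\sqrt{t + N{\left(M \right)}} = \sqrt{729 + 9 \left(-70\right)} = \sqrt{729 - 630} = \sqrt{99} = 3 \sqrt{11}$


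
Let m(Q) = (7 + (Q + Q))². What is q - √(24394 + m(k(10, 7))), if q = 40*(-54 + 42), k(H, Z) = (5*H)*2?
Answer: -480 - √67243 ≈ -739.31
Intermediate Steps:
k(H, Z) = 10*H
m(Q) = (7 + 2*Q)²
q = -480 (q = 40*(-12) = -480)
q - √(24394 + m(k(10, 7))) = -480 - √(24394 + (7 + 2*(10*10))²) = -480 - √(24394 + (7 + 2*100)²) = -480 - √(24394 + (7 + 200)²) = -480 - √(24394 + 207²) = -480 - √(24394 + 42849) = -480 - √67243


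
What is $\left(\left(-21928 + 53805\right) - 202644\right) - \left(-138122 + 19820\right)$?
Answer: $-52465$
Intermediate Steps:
$\left(\left(-21928 + 53805\right) - 202644\right) - \left(-138122 + 19820\right) = \left(31877 - 202644\right) - -118302 = -170767 + 118302 = -52465$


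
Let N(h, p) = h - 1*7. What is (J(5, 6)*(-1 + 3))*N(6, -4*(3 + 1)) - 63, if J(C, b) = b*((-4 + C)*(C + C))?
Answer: -183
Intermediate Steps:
N(h, p) = -7 + h (N(h, p) = h - 7 = -7 + h)
J(C, b) = 2*C*b*(-4 + C) (J(C, b) = b*((-4 + C)*(2*C)) = b*(2*C*(-4 + C)) = 2*C*b*(-4 + C))
(J(5, 6)*(-1 + 3))*N(6, -4*(3 + 1)) - 63 = ((2*5*6*(-4 + 5))*(-1 + 3))*(-7 + 6) - 63 = ((2*5*6*1)*2)*(-1) - 63 = (60*2)*(-1) - 63 = 120*(-1) - 63 = -120 - 63 = -183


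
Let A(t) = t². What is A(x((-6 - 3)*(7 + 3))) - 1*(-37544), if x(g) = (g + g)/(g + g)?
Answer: 37545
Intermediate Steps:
x(g) = 1 (x(g) = (2*g)/((2*g)) = (2*g)*(1/(2*g)) = 1)
A(x((-6 - 3)*(7 + 3))) - 1*(-37544) = 1² - 1*(-37544) = 1 + 37544 = 37545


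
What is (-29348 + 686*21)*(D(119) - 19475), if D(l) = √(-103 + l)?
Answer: 290935682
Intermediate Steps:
(-29348 + 686*21)*(D(119) - 19475) = (-29348 + 686*21)*(√(-103 + 119) - 19475) = (-29348 + 14406)*(√16 - 19475) = -14942*(4 - 19475) = -14942*(-19471) = 290935682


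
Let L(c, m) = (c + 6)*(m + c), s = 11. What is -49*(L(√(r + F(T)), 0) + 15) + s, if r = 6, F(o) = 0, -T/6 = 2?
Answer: -1018 - 294*√6 ≈ -1738.2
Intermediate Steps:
T = -12 (T = -6*2 = -12)
L(c, m) = (6 + c)*(c + m)
-49*(L(√(r + F(T)), 0) + 15) + s = -49*(((√(6 + 0))² + 6*√(6 + 0) + 6*0 + √(6 + 0)*0) + 15) + 11 = -49*(((√6)² + 6*√6 + 0 + √6*0) + 15) + 11 = -49*((6 + 6*√6 + 0 + 0) + 15) + 11 = -49*((6 + 6*√6) + 15) + 11 = -49*(21 + 6*√6) + 11 = (-1029 - 294*√6) + 11 = -1018 - 294*√6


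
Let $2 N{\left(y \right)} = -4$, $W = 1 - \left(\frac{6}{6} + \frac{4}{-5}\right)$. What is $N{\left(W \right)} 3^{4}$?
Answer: $-162$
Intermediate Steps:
$W = \frac{4}{5}$ ($W = 1 - \left(6 \cdot \frac{1}{6} + 4 \left(- \frac{1}{5}\right)\right) = 1 - \left(1 - \frac{4}{5}\right) = 1 - \frac{1}{5} = \frac{4}{5} \approx 0.8$)
$N{\left(y \right)} = -2$ ($N{\left(y \right)} = \frac{1}{2} \left(-4\right) = -2$)
$N{\left(W \right)} 3^{4} = - 2 \cdot 3^{4} = \left(-2\right) 81 = -162$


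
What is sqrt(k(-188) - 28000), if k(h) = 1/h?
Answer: 3*I*sqrt(27489783)/94 ≈ 167.33*I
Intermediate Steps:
sqrt(k(-188) - 28000) = sqrt(1/(-188) - 28000) = sqrt(-1/188 - 28000) = sqrt(-5264001/188) = 3*I*sqrt(27489783)/94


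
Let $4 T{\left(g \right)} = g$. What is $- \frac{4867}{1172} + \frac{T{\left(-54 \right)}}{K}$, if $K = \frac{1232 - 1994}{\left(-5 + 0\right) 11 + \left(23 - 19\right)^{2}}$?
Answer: $- \frac{180238}{37211} \approx -4.8437$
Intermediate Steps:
$T{\left(g \right)} = \frac{g}{4}$
$K = \frac{254}{13}$ ($K = - \frac{762}{\left(-5\right) 11 + 4^{2}} = - \frac{762}{-55 + 16} = - \frac{762}{-39} = \left(-762\right) \left(- \frac{1}{39}\right) = \frac{254}{13} \approx 19.538$)
$- \frac{4867}{1172} + \frac{T{\left(-54 \right)}}{K} = - \frac{4867}{1172} + \frac{\frac{1}{4} \left(-54\right)}{\frac{254}{13}} = \left(-4867\right) \frac{1}{1172} - \frac{351}{508} = - \frac{4867}{1172} - \frac{351}{508} = - \frac{180238}{37211}$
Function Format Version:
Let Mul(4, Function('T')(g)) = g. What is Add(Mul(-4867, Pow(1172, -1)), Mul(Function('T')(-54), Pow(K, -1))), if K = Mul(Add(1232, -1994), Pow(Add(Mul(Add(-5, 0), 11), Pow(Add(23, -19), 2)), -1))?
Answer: Rational(-180238, 37211) ≈ -4.8437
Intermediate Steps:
Function('T')(g) = Mul(Rational(1, 4), g)
K = Rational(254, 13) (K = Mul(-762, Pow(Add(Mul(-5, 11), Pow(4, 2)), -1)) = Mul(-762, Pow(Add(-55, 16), -1)) = Mul(-762, Pow(-39, -1)) = Mul(-762, Rational(-1, 39)) = Rational(254, 13) ≈ 19.538)
Add(Mul(-4867, Pow(1172, -1)), Mul(Function('T')(-54), Pow(K, -1))) = Add(Mul(-4867, Pow(1172, -1)), Mul(Mul(Rational(1, 4), -54), Pow(Rational(254, 13), -1))) = Add(Mul(-4867, Rational(1, 1172)), Mul(Rational(-27, 2), Rational(13, 254))) = Add(Rational(-4867, 1172), Rational(-351, 508)) = Rational(-180238, 37211)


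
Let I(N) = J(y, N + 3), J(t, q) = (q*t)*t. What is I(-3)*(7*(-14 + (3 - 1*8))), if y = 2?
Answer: 0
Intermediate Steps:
J(t, q) = q*t²
I(N) = 12 + 4*N (I(N) = (N + 3)*2² = (3 + N)*4 = 12 + 4*N)
I(-3)*(7*(-14 + (3 - 1*8))) = (12 + 4*(-3))*(7*(-14 + (3 - 1*8))) = (12 - 12)*(7*(-14 + (3 - 8))) = 0*(7*(-14 - 5)) = 0*(7*(-19)) = 0*(-133) = 0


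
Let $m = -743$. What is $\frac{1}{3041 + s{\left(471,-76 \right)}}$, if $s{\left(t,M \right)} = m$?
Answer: $\frac{1}{2298} \approx 0.00043516$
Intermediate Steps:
$s{\left(t,M \right)} = -743$
$\frac{1}{3041 + s{\left(471,-76 \right)}} = \frac{1}{3041 - 743} = \frac{1}{2298}$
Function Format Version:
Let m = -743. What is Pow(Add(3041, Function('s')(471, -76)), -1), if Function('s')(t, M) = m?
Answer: Rational(1, 2298) ≈ 0.00043516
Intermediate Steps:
Function('s')(t, M) = -743
Pow(Add(3041, Function('s')(471, -76)), -1) = Pow(Add(3041, -743), -1) = Pow(2298, -1) = Rational(1, 2298)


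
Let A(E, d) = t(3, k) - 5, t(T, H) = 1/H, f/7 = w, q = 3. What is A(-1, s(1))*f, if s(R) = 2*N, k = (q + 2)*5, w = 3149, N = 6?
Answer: -2733332/25 ≈ -1.0933e+5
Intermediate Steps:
k = 25 (k = (3 + 2)*5 = 5*5 = 25)
f = 22043 (f = 7*3149 = 22043)
s(R) = 12 (s(R) = 2*6 = 12)
A(E, d) = -124/25 (A(E, d) = 1/25 - 5 = -124/25)
A(-1, s(1))*f = -124/25*22043 = -2733332/25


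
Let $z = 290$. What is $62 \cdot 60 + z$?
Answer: $4010$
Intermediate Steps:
$62 \cdot 60 + z = 62 \cdot 60 + 290 = 3720 + 290 = 4010$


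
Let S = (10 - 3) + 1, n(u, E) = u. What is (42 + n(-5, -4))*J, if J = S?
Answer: 296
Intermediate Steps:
S = 8 (S = 7 + 1 = 8)
J = 8
(42 + n(-5, -4))*J = (42 - 5)*8 = 37*8 = 296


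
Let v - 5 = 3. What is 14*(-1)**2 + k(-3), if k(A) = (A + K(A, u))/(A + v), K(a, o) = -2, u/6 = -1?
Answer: 13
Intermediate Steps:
v = 8 (v = 5 + 3 = 8)
u = -6 (u = 6*(-1) = -6)
k(A) = (-2 + A)/(8 + A) (k(A) = (A - 2)/(A + 8) = (-2 + A)/(8 + A))
14*(-1)**2 + k(-3) = 14*(-1)**2 + (-2 - 3)/(8 - 3) = 14*1 - 5/5 = 14 + (1/5)*(-5) = 14 - 1 = 13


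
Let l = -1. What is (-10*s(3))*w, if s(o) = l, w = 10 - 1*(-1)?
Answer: 110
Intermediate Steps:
w = 11 (w = 10 + 1 = 11)
s(o) = -1
(-10*s(3))*w = -10*(-1)*11 = 10*11 = 110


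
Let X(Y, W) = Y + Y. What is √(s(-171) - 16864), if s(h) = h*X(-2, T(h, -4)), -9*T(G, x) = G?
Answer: 2*I*√4045 ≈ 127.2*I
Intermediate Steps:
T(G, x) = -G/9
X(Y, W) = 2*Y
s(h) = -4*h (s(h) = h*(2*(-2)) = h*(-4) = -4*h)
√(s(-171) - 16864) = √(-4*(-171) - 16864) = √(684 - 16864) = √(-16180) = 2*I*√4045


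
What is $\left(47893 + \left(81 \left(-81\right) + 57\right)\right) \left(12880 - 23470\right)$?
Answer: $-438309510$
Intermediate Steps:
$\left(47893 + \left(81 \left(-81\right) + 57\right)\right) \left(12880 - 23470\right) = \left(47893 + \left(-6561 + 57\right)\right) \left(-10590\right) = \left(47893 - 6504\right) \left(-10590\right) = 41389 \left(-10590\right) = -438309510$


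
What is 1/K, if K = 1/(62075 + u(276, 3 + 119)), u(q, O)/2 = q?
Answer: 62627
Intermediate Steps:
u(q, O) = 2*q
K = 1/62627 (K = 1/(62075 + 2*276) = 1/(62075 + 552) = 1/62627 ≈ 1.5968e-5)
1/K = 1/(1/62627) = 62627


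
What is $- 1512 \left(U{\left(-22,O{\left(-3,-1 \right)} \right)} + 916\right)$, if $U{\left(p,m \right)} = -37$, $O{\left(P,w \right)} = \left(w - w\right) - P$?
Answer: $-1329048$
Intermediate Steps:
$O{\left(P,w \right)} = - P$ ($O{\left(P,w \right)} = 0 - P = - P$)
$- 1512 \left(U{\left(-22,O{\left(-3,-1 \right)} \right)} + 916\right) = - 1512 \left(-37 + 916\right) = \left(-1512\right) 879 = -1329048$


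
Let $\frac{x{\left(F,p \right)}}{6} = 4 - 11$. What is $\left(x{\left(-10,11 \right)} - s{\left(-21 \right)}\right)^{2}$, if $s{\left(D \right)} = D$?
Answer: $441$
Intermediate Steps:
$x{\left(F,p \right)} = -42$ ($x{\left(F,p \right)} = 6 \left(4 - 11\right) = 6 \left(-7\right) = -42$)
$\left(x{\left(-10,11 \right)} - s{\left(-21 \right)}\right)^{2} = \left(-42 - -21\right)^{2} = \left(-42 + 21\right)^{2} = \left(-21\right)^{2} = 441$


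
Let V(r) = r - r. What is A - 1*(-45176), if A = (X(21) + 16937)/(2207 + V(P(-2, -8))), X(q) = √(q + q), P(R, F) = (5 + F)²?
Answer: 99720369/2207 + √42/2207 ≈ 45184.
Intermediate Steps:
X(q) = √2*√q (X(q) = √(2*q) = √2*√q)
V(r) = 0
A = 16937/2207 + √42/2207 (A = (√2*√21 + 16937)/(2207 + 0) = (√42 + 16937)/2207 = (16937 + √42)*(1/2207) = 16937/2207 + √42/2207 ≈ 7.6772)
A - 1*(-45176) = (16937/2207 + √42/2207) - 1*(-45176) = (16937/2207 + √42/2207) + 45176 = 99720369/2207 + √42/2207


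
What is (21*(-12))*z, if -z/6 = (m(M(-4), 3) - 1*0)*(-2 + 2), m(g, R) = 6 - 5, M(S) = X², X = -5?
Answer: 0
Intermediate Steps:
M(S) = 25 (M(S) = (-5)² = 25)
m(g, R) = 1
z = 0 (z = -6*(1 - 1*0)*(-2 + 2) = -6*(1 + 0)*0 = -6*0 = 0)
(21*(-12))*z = (21*(-12))*0 = -252*0 = 0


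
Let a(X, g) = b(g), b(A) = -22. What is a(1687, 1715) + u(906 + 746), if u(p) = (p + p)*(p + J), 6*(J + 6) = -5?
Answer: 16306826/3 ≈ 5.4356e+6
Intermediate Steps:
J = -41/6 (J = -6 + (⅙)*(-5) = -6 - ⅚ = -41/6 ≈ -6.8333)
a(X, g) = -22
u(p) = 2*p*(-41/6 + p) (u(p) = (p + p)*(p - 41/6) = (2*p)*(-41/6 + p) = 2*p*(-41/6 + p))
a(1687, 1715) + u(906 + 746) = -22 + (906 + 746)*(-41 + 6*(906 + 746))/3 = -22 + (⅓)*1652*(-41 + 6*1652) = -22 + (⅓)*1652*(-41 + 9912) = -22 + (⅓)*1652*9871 = -22 + 16306892/3 = 16306826/3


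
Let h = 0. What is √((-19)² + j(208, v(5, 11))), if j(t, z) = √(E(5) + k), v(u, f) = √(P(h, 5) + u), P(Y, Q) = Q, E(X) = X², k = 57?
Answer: √(361 + √82) ≈ 19.237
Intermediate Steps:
v(u, f) = √(5 + u)
j(t, z) = √82 (j(t, z) = √(5² + 57) = √(25 + 57) = √82)
√((-19)² + j(208, v(5, 11))) = √((-19)² + √82) = √(361 + √82)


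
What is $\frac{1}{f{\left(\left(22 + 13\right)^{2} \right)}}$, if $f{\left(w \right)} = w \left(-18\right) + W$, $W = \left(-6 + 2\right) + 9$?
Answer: $- \frac{1}{22045} \approx -4.5362 \cdot 10^{-5}$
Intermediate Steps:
$W = 5$ ($W = -4 + 9 = 5$)
$f{\left(w \right)} = 5 - 18 w$ ($f{\left(w \right)} = w \left(-18\right) + 5 = - 18 w + 5 = 5 - 18 w$)
$\frac{1}{f{\left(\left(22 + 13\right)^{2} \right)}} = \frac{1}{5 - 18 \left(22 + 13\right)^{2}} = \frac{1}{5 - 18 \cdot 35^{2}} = \frac{1}{5 - 22050} = \frac{1}{-22045} = - \frac{1}{22045}$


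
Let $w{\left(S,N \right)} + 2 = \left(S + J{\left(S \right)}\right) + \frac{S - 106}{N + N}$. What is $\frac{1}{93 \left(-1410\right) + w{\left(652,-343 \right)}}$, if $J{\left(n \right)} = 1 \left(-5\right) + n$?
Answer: $- \frac{49}{6361856} \approx -7.7022 \cdot 10^{-6}$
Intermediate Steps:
$J{\left(n \right)} = -5 + n$
$w{\left(S,N \right)} = -7 + 2 S + \frac{-106 + S}{2 N}$ ($w{\left(S,N \right)} = -2 + \left(\left(S + \left(-5 + S\right)\right) + \frac{S - 106}{N + N}\right) = -2 + \left(\left(-5 + 2 S\right) + \frac{-106 + S}{2 N}\right) = -2 + \left(-5 + 2 S + \frac{-106 + S}{2 N}\right) = -7 + 2 S + \frac{-106 + S}{2 N}$)
$\frac{1}{93 \left(-1410\right) + w{\left(652,-343 \right)}} = \frac{1}{93 \left(-1410\right) + \frac{-53 + \frac{1}{2} \cdot 652 - 343 \left(-7 + 2 \cdot 652\right)}{-343}} = \frac{1}{-131130 - \frac{-53 + 326 - 343 \left(-7 + 1304\right)}{343}} = \frac{1}{-131130 - \frac{-53 + 326 - 444871}{343}} = \frac{1}{-131130 - - \frac{63514}{49}} = \frac{1}{-131130 + \frac{63514}{49}} = \frac{1}{- \frac{6361856}{49}} = - \frac{49}{6361856}$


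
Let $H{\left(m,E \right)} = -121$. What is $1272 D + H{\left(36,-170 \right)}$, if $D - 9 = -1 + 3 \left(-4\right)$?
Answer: $-5209$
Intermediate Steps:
$D = -4$ ($D = 9 + \left(-1 + 3 \left(-4\right)\right) = 9 - 13 = -4$)
$1272 D + H{\left(36,-170 \right)} = 1272 \left(-4\right) - 121 = -5088 - 121 = -5209$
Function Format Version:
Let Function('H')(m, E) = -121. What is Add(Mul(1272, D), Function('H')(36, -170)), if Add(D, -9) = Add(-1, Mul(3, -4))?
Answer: -5209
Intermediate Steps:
D = -4 (D = Add(9, Add(-1, Mul(3, -4))) = Add(9, Add(-1, -12)) = Add(9, -13) = -4)
Add(Mul(1272, D), Function('H')(36, -170)) = Add(Mul(1272, -4), -121) = Add(-5088, -121) = -5209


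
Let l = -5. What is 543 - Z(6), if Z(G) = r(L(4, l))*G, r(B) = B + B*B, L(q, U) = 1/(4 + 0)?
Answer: 4329/8 ≈ 541.13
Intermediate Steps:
L(q, U) = ¼ (L(q, U) = 1/4 = ¼)
r(B) = B + B²
Z(G) = 5*G/16 (Z(G) = ((1 + ¼)/4)*G = ((¼)*(5/4))*G = 5*G/16)
543 - Z(6) = 543 - 5*6/16 = 543 - 1*15/8 = 543 - 15/8 = 4329/8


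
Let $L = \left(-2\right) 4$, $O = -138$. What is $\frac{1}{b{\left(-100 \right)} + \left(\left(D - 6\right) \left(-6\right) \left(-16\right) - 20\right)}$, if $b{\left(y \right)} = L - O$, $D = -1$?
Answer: $- \frac{1}{562} \approx -0.0017794$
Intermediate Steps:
$L = -8$
$b{\left(y \right)} = 130$ ($b{\left(y \right)} = -8 - -138 = -8 + 138 = 130$)
$\frac{1}{b{\left(-100 \right)} + \left(\left(D - 6\right) \left(-6\right) \left(-16\right) - 20\right)} = \frac{1}{130 + \left(\left(-1 - 6\right) \left(-6\right) \left(-16\right) - 20\right)} = \frac{1}{130 + \left(\left(-7\right) \left(-6\right) \left(-16\right) - 20\right)} = \frac{1}{130 + \left(42 \left(-16\right) - 20\right)} = \frac{1}{130 - 692} = \frac{1}{-562} = - \frac{1}{562}$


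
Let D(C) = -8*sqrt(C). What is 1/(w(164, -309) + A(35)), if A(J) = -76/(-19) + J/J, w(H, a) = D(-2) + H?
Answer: 169/28689 + 8*I*sqrt(2)/28689 ≈ 0.0058908 + 0.00039436*I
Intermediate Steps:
w(H, a) = H - 8*I*sqrt(2) (w(H, a) = -8*I*sqrt(2) + H = H - 8*I*sqrt(2))
A(J) = 5 (A(J) = -76*(-1/19) + 1 = 4 + 1 = 5)
1/(w(164, -309) + A(35)) = 1/((164 - 8*I*sqrt(2)) + 5) = 1/(169 - 8*I*sqrt(2))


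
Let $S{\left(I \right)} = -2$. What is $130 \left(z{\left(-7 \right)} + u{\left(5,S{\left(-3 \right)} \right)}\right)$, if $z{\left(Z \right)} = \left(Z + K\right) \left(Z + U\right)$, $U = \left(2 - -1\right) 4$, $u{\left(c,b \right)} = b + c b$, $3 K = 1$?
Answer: $- \frac{17680}{3} \approx -5893.3$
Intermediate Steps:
$K = \frac{1}{3}$ ($K = \frac{1}{3} \cdot 1 = \frac{1}{3} \approx 0.33333$)
$u{\left(c,b \right)} = b + b c$
$U = 12$ ($U = \left(2 + 1\right) 4 = 3 \cdot 4 = 12$)
$z{\left(Z \right)} = \left(12 + Z\right) \left(\frac{1}{3} + Z\right)$ ($z{\left(Z \right)} = \left(Z + \frac{1}{3}\right) \left(Z + 12\right) = \left(\frac{1}{3} + Z\right) \left(12 + Z\right) = \left(12 + Z\right) \left(\frac{1}{3} + Z\right)$)
$130 \left(z{\left(-7 \right)} + u{\left(5,S{\left(-3 \right)} \right)}\right) = 130 \left(\left(4 + \left(-7\right)^{2} + \frac{37}{3} \left(-7\right)\right) - 2 \left(1 + 5\right)\right) = 130 \left(\left(4 + 49 - \frac{259}{3}\right) - 12\right) = 130 \left(- \frac{100}{3} - 12\right) = 130 \left(- \frac{136}{3}\right) = - \frac{17680}{3}$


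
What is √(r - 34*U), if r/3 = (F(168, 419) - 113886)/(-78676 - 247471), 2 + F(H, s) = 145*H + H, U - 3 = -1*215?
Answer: 2*√191703960199358/326147 ≈ 84.905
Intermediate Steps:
U = -212 (U = 3 - 1*215 = 3 - 215 = -212)
F(H, s) = -2 + 146*H (F(H, s) = -2 + (145*H + H) = -2 + 146*H)
r = 268080/326147 (r = 3*(((-2 + 146*168) - 113886)/(-78676 - 247471)) = 3*(((-2 + 24528) - 113886)/(-326147)) = 3*((24526 - 113886)*(-1/326147)) = 3*(-89360*(-1/326147)) = 3*(89360/326147) = 268080/326147 ≈ 0.82196)
√(r - 34*U) = √(268080/326147 - 34*(-212)) = √(268080/326147 + 7208) = √(2351135656/326147) = 2*√191703960199358/326147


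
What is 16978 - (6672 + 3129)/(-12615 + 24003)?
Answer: 64445221/3796 ≈ 16977.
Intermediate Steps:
16978 - (6672 + 3129)/(-12615 + 24003) = 16978 - 9801/11388 = 16978 - 1*3267/3796 = 16978 - 3267/3796 = 64445221/3796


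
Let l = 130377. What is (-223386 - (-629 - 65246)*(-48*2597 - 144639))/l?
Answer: -5913343837/43459 ≈ -1.3607e+5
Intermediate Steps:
(-223386 - (-629 - 65246)*(-48*2597 - 144639))/l = (-223386 - (-629 - 65246)*(-48*2597 - 144639))/130377 = (-223386 - (-65875)*(-124656 - 144639))*(1/130377) = (-223386 - (-65875)*(-269295))*(1/130377) = (-223386 - 1*17739808125)*(1/130377) = (-223386 - 17739808125)*(1/130377) = -17740031511*1/130377 = -5913343837/43459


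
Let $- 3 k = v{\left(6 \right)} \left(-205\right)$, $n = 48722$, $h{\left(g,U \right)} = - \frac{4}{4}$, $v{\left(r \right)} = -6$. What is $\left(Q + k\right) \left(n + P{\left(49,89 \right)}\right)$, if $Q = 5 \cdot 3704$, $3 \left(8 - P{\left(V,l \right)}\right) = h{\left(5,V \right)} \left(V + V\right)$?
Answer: $\frac{2649275680}{3} \approx 8.8309 \cdot 10^{8}$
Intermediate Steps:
$h{\left(g,U \right)} = -1$ ($h{\left(g,U \right)} = \left(-4\right) \frac{1}{4} = -1$)
$P{\left(V,l \right)} = 8 + \frac{2 V}{3}$ ($P{\left(V,l \right)} = 8 - \frac{\left(-1\right) \left(V + V\right)}{3} = 8 - \frac{\left(-1\right) 2 V}{3} = 8 - \frac{\left(-2\right) V}{3} = 8 + \frac{2 V}{3}$)
$k = -410$ ($k = - \frac{\left(-6\right) \left(-205\right)}{3} = \left(- \frac{1}{3}\right) 1230 = -410$)
$Q = 18520$
$\left(Q + k\right) \left(n + P{\left(49,89 \right)}\right) = \left(18520 - 410\right) \left(48722 + \left(8 + \frac{2}{3} \cdot 49\right)\right) = 18110 \left(48722 + \left(8 + \frac{98}{3}\right)\right) = 18110 \left(48722 + \frac{122}{3}\right) = 18110 \cdot \frac{146288}{3} = \frac{2649275680}{3}$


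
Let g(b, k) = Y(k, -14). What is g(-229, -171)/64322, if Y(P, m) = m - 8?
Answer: -11/32161 ≈ -0.00034203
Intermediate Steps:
Y(P, m) = -8 + m
g(b, k) = -22 (g(b, k) = -8 - 14 = -22)
g(-229, -171)/64322 = -22/64322 = -22*1/64322 = -11/32161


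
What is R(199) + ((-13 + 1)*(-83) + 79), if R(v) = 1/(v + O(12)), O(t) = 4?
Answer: 218226/203 ≈ 1075.0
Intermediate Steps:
R(v) = 1/(4 + v) (R(v) = 1/(v + 4) = 1/(4 + v))
R(199) + ((-13 + 1)*(-83) + 79) = 1/(4 + 199) + ((-13 + 1)*(-83) + 79) = 1/203 + (-12*(-83) + 79) = 1/203 + (996 + 79) = 1/203 + 1075 = 218226/203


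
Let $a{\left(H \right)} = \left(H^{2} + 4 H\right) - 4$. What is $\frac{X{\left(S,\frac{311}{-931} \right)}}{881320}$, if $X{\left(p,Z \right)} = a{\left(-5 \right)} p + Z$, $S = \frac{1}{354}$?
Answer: $- \frac{109163}{290460157680} \approx -3.7583 \cdot 10^{-7}$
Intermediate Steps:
$S = \frac{1}{354} \approx 0.0028249$
$a{\left(H \right)} = -4 + H^{2} + 4 H$
$X{\left(p,Z \right)} = Z + p$ ($X{\left(p,Z \right)} = \left(-4 + \left(-5\right)^{2} + 4 \left(-5\right)\right) p + Z = \left(-4 + 25 - 20\right) p + Z = 1 p + Z = p + Z = Z + p$)
$\frac{X{\left(S,\frac{311}{-931} \right)}}{881320} = \frac{\frac{311}{-931} + \frac{1}{354}}{881320} = \left(311 \left(- \frac{1}{931}\right) + \frac{1}{354}\right) \frac{1}{881320} = \left(- \frac{311}{931} + \frac{1}{354}\right) \frac{1}{881320} = \left(- \frac{109163}{329574}\right) \frac{1}{881320} = - \frac{109163}{290460157680}$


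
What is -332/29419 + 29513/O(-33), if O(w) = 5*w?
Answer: -78936157/441285 ≈ -178.88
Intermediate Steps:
-332/29419 + 29513/O(-33) = -332/29419 + 29513/((5*(-33))) = -332*1/29419 + 29513/(-165) = -332/29419 + 29513*(-1/165) = -332/29419 - 2683/15 = -78936157/441285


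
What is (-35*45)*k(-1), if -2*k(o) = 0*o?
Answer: 0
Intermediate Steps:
k(o) = 0 (k(o) = -0*o = -½*0 = 0)
(-35*45)*k(-1) = -35*45*0 = -1575*0 = 0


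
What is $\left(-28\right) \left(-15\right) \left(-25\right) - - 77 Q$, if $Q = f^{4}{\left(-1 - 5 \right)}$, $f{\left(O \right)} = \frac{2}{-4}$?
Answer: $- \frac{167923}{16} \approx -10495.0$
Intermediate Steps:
$f{\left(O \right)} = - \frac{1}{2}$ ($f{\left(O \right)} = 2 \left(- \frac{1}{4}\right) = - \frac{1}{2}$)
$Q = \frac{1}{16}$ ($Q = \left(- \frac{1}{2}\right)^{4} = \frac{1}{16} \approx 0.0625$)
$\left(-28\right) \left(-15\right) \left(-25\right) - - 77 Q = \left(-28\right) \left(-15\right) \left(-25\right) - \left(-77\right) \frac{1}{16} = 420 \left(-25\right) - - \frac{77}{16} = -10500 + \frac{77}{16} = - \frac{167923}{16}$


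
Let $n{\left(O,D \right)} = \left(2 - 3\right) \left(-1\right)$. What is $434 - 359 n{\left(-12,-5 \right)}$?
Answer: $75$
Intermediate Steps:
$n{\left(O,D \right)} = 1$ ($n{\left(O,D \right)} = \left(2 - 3\right) \left(-1\right) = \left(-1\right) \left(-1\right) = 1$)
$434 - 359 n{\left(-12,-5 \right)} = 434 - 359 = 75$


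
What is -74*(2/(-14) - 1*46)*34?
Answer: 812668/7 ≈ 1.1610e+5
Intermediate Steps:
-74*(2/(-14) - 1*46)*34 = -74*(2*(-1/14) - 46)*34 = -74*(-1/7 - 46)*34 = -74*(-323/7)*34 = (23902/7)*34 = 812668/7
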